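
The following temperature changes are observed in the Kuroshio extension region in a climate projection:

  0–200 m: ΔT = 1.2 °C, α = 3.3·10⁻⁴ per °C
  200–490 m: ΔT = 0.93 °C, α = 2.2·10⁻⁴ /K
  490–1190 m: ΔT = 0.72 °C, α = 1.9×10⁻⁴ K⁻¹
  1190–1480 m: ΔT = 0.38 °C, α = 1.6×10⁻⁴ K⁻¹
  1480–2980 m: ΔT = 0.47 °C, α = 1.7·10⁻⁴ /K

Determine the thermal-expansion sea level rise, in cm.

Layer 1: 200 × 3.3×10⁻⁴ × 1.2 = 0.07920 m
0.93 × 290 × 2.2×10⁻⁴ = 0.059334 m
1.9×10⁻⁴ × 0.72 × 700 = 0.09576 m
1190–1480 m: 290 × 0.38 × 1.6×10⁻⁴ = 0.017632 m
1480–2980 m: 1500 × 1.7×10⁻⁴ × 0.47 = 0.11985 m
Δh = 0.07920 + 0.059334 + 0.09576 + 0.017632 + 0.11985 = 0.371776 m

37.2 cm of thermosteric rise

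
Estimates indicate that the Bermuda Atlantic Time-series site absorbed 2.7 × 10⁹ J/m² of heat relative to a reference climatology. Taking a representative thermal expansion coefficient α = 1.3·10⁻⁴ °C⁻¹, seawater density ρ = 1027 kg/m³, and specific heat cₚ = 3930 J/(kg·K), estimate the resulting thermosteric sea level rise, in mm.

Δh = αQ/(ρcₚ) = 1.3×10⁻⁴ × 2.7×10⁹ / (1027 × 3930) ≈ 0.086965 m

87.0 mm of thermosteric rise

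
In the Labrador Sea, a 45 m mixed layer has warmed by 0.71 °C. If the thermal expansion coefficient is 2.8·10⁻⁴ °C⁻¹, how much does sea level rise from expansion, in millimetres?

Δh = 8.95 mm

Δh = αΔT·H = 2.8×10⁻⁴ × 0.71 × 45 = 0.008946 m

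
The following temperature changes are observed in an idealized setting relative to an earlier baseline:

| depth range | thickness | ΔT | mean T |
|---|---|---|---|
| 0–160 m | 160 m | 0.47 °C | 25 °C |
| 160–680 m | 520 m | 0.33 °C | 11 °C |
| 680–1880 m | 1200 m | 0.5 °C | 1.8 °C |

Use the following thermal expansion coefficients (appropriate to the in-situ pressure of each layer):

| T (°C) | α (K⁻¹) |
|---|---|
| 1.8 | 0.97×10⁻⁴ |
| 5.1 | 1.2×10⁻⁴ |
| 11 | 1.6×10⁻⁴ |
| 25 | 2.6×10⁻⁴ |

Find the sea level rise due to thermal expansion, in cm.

about 10.5 cm

Layer 1 at 25 °C → α = 2.6×10⁻⁴ K⁻¹
Layer 2 at 11 °C → α = 1.6×10⁻⁴ K⁻¹
Layer 3 at 1.8 °C → α = 0.97×10⁻⁴ K⁻¹
160 × 2.6×10⁻⁴ × 0.47 = 0.019552 m
0.33 × 1.6×10⁻⁴ × 520 = 0.027456 m
Layer 3: 1200 × 0.5 × 0.97×10⁻⁴ = 0.05820 m
Δh = 0.019552 + 0.027456 + 0.05820 = 0.105208 m ≈ 10.5 cm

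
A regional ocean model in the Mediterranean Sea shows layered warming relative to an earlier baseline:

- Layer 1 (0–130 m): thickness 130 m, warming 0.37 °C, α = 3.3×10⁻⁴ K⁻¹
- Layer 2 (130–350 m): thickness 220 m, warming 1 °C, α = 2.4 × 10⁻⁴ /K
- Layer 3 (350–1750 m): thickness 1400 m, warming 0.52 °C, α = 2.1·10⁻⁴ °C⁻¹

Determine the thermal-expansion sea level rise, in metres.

0–130 m: 130 × 0.37 × 3.3×10⁻⁴ = 0.015873 m
Layer 2: 220 × 1 × 2.4×10⁻⁴ = 0.05280 m
350–1750 m: 0.52 × 2.1×10⁻⁴ × 1400 = 0.15288 m
Δh = 0.015873 + 0.05280 + 0.15288 = 0.221553 m

0.222 m of thermosteric rise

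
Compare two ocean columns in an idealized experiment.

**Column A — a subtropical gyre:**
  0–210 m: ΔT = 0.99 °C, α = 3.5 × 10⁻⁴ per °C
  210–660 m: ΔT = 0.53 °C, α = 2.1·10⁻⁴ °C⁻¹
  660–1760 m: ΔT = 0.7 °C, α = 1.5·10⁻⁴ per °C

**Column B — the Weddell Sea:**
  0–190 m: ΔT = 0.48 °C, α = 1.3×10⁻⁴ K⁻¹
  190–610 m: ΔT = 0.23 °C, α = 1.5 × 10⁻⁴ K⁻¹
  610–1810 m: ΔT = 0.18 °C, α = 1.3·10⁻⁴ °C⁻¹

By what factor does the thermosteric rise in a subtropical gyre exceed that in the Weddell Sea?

a factor of 4.38

A 0.99 × 210 × 3.5×10⁻⁴ = 0.072765 m
A 210–660 m: 0.53 × 2.1×10⁻⁴ × 450 = 0.050085 m
A 660–1760 m: 1100 × 0.7 × 1.5×10⁻⁴ = 0.11550 m
A total: 0.23835 m
B 0–190 m: 0.48 × 190 × 1.3×10⁻⁴ = 0.011856 m
B Layer 2: 420 × 1.5×10⁻⁴ × 0.23 = 0.01449 m
B 1.3×10⁻⁴ × 1200 × 0.18 = 0.02808 m
B total: 0.054426 m
Ratio: 0.23835 / 0.054426 ≈ 4.379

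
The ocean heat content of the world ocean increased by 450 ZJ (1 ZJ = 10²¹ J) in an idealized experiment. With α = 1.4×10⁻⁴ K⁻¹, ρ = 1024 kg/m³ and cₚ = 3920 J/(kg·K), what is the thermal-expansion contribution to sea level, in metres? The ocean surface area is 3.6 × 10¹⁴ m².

Δh ≈ 0.044 m

Per unit area: Q = 450×10²¹ / (3.6×10¹⁴) = 1.25×10⁹ J/m²
Δh = αQ/(ρcₚ) = 1.4×10⁻⁴ × 1.25×10⁹ / (1024 × 3920) ≈ 0.043597 m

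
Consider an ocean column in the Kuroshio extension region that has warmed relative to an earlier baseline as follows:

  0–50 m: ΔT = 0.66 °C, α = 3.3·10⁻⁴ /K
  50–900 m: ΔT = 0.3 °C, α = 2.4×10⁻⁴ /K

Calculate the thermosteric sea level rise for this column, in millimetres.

72.1 mm of thermosteric rise

Layer 1: 3.3×10⁻⁴ × 0.66 × 50 = 0.01089 m
850 × 2.4×10⁻⁴ × 0.3 = 0.06120 m
Δh = 0.01089 + 0.06120 = 0.07209 m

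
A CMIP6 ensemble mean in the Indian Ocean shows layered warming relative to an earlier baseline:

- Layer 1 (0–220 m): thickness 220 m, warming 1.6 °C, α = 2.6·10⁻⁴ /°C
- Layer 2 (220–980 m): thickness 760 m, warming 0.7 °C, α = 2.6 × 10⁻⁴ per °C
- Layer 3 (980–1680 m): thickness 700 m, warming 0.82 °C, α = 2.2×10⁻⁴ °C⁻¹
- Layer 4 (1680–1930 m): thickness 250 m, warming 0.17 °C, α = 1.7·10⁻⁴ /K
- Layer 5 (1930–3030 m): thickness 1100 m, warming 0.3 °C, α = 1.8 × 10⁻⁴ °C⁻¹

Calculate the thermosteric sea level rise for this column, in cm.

Δh ≈ 42 cm

0–220 m: 1.6 × 2.6×10⁻⁴ × 220 = 0.09152 m
0.7 × 760 × 2.6×10⁻⁴ = 0.13832 m
980–1680 m: 0.82 × 2.2×10⁻⁴ × 700 = 0.12628 m
Layer 4: 0.17 × 250 × 1.7×10⁻⁴ = 0.007225 m
1100 × 0.3 × 1.8×10⁻⁴ = 0.05940 m
Δh = 0.09152 + 0.13832 + 0.12628 + 0.007225 + 0.05940 = 0.422745 m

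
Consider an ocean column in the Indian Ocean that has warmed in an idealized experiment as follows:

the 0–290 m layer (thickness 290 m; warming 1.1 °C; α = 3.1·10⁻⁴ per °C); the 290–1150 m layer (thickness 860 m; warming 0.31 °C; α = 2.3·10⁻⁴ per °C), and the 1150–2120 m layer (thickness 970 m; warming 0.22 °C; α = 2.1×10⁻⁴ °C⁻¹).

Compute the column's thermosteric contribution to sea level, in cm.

Δh = 20.5 cm

Layer 1: 3.1×10⁻⁴ × 290 × 1.1 = 0.09889 m
2.3×10⁻⁴ × 860 × 0.31 = 0.061318 m
1150–2120 m: 970 × 0.22 × 2.1×10⁻⁴ = 0.044814 m
Δh = 0.09889 + 0.061318 + 0.044814 = 0.205022 m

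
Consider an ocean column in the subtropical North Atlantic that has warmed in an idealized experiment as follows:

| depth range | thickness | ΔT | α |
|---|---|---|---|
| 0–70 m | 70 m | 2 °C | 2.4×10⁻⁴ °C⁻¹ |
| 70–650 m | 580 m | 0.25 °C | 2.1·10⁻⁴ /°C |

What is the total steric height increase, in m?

about 0.0641 m

2.4×10⁻⁴ × 70 × 2 = 0.03360 m
2.1×10⁻⁴ × 0.25 × 580 = 0.03045 m
Δh = 0.03360 + 0.03045 = 0.06405 m ≈ 0.0641 m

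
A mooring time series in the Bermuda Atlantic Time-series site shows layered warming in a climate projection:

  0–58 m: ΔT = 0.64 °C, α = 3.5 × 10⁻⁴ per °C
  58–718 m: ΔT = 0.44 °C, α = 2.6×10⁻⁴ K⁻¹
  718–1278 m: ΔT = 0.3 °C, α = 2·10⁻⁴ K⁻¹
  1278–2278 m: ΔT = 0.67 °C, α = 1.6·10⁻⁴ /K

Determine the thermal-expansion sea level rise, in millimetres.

0–58 m: 3.5×10⁻⁴ × 58 × 0.64 = 0.012992 m
2.6×10⁻⁴ × 0.44 × 660 = 0.075504 m
Layer 3: 560 × 2×10⁻⁴ × 0.3 = 0.03360 m
1000 × 1.6×10⁻⁴ × 0.67 = 0.10720 m
Δh = 0.012992 + 0.075504 + 0.03360 + 0.10720 = 0.229296 m

Δh = 229 mm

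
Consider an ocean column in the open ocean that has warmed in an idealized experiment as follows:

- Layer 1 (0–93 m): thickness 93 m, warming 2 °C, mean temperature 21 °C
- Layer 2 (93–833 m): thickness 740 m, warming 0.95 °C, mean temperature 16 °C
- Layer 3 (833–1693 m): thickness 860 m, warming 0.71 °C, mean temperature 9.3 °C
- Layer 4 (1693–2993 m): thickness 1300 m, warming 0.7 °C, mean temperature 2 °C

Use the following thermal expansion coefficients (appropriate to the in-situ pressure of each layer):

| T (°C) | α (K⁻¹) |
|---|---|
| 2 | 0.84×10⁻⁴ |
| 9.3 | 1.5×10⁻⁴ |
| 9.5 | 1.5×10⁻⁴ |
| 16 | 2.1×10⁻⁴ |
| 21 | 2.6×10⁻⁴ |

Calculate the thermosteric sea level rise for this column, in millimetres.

360 mm of thermosteric rise

Layer 1 at 21 °C → α = 2.6×10⁻⁴ K⁻¹
Layer 2 at 16 °C → α = 2.1×10⁻⁴ K⁻¹
Layer 3 at 9.3 °C → α = 1.5×10⁻⁴ K⁻¹
Layer 4 at 2 °C → α = 0.84×10⁻⁴ K⁻¹
2.6×10⁻⁴ × 93 × 2 = 0.04836 m
740 × 0.95 × 2.1×10⁻⁴ = 0.14763 m
Layer 3: 860 × 0.71 × 1.5×10⁻⁴ = 0.09159 m
0.7 × 1300 × 0.84×10⁻⁴ = 0.07644 m
Δh = 0.04836 + 0.14763 + 0.09159 + 0.07644 = 0.36402 m ≈ 360 mm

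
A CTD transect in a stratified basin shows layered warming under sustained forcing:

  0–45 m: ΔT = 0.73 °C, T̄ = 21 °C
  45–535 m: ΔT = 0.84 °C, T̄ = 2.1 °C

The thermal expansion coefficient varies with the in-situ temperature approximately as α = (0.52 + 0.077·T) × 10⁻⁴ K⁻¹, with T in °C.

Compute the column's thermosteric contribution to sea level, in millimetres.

Layer 1: α = (0.52 + 0.077×21)×10⁻⁴ = 2.137×10⁻⁴ K⁻¹
Layer 2: α = (0.52 + 0.077×2.1)×10⁻⁴ = 0.6817×10⁻⁴ K⁻¹
Layer 1: 2.137×10⁻⁴ × 0.73 × 45 = 0.007020045 m
Layer 2: 0.84 × 0.6817×10⁻⁴ × 490 = 0.028058772 m
Δh = 0.007020045 + 0.028058772 = 0.035078817 m

Δh ≈ 35.1 mm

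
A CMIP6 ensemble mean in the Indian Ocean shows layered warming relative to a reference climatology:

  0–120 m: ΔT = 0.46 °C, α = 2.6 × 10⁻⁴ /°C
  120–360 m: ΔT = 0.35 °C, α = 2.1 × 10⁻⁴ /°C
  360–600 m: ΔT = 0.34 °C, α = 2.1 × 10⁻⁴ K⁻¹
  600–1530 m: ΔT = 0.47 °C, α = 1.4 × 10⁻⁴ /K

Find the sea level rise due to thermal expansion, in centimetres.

Layer 1: 2.6×10⁻⁴ × 120 × 0.46 = 0.014352 m
120–360 m: 2.1×10⁻⁴ × 0.35 × 240 = 0.01764 m
360–600 m: 240 × 2.1×10⁻⁴ × 0.34 = 0.017136 m
0.47 × 1.4×10⁻⁴ × 930 = 0.061194 m
Δh = 0.014352 + 0.01764 + 0.017136 + 0.061194 = 0.110322 m

11.0 cm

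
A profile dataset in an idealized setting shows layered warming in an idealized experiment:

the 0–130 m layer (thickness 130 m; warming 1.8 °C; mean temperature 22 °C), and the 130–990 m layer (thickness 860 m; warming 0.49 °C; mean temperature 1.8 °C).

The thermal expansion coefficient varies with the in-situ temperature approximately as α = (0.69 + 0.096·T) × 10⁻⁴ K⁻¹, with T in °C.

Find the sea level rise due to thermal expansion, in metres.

Δh ≈ 0.10 m

Layer 1: α = (0.69 + 0.096×22)×10⁻⁴ = 2.802×10⁻⁴ K⁻¹
Layer 2: α = (0.69 + 0.096×1.8)×10⁻⁴ = 0.8628×10⁻⁴ K⁻¹
2.802×10⁻⁴ × 130 × 1.8 = 0.0655668 m
130–990 m: 0.8628×10⁻⁴ × 0.49 × 860 = 0.036358392 m
Δh = 0.0655668 + 0.036358392 = 0.101925192 m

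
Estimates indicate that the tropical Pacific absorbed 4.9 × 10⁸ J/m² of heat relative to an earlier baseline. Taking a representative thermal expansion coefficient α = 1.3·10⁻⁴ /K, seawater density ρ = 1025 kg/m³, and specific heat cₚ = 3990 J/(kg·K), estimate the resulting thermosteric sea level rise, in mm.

about 15.6 mm

Δh = αQ/(ρcₚ) = 1.3×10⁻⁴ × 4.9×10⁸ / (1025 × 3990) ≈ 0.015576 m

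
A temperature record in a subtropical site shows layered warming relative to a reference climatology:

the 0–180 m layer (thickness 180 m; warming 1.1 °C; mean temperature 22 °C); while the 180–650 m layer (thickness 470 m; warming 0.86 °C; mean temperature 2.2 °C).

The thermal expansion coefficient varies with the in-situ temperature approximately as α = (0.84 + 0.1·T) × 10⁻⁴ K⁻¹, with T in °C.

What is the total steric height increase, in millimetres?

103 mm of thermosteric rise

Layer 1: α = (0.84 + 0.1×22)×10⁻⁴ = 3.04×10⁻⁴ K⁻¹
Layer 2: α = (0.84 + 0.1×2.2)×10⁻⁴ = 1.06×10⁻⁴ K⁻¹
Layer 1: 3.04×10⁻⁴ × 1.1 × 180 = 0.060192 m
180–650 m: 0.86 × 470 × 1.06×10⁻⁴ = 0.0428452 m
Δh = 0.060192 + 0.0428452 = 0.1030372 m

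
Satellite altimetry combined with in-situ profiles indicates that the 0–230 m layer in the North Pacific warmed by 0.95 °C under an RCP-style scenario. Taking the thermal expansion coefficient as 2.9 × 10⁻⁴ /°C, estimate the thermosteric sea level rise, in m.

Δh = αΔT·H = 2.9×10⁻⁴ × 0.95 × 230 = 0.063365 m

0.063 m of thermosteric rise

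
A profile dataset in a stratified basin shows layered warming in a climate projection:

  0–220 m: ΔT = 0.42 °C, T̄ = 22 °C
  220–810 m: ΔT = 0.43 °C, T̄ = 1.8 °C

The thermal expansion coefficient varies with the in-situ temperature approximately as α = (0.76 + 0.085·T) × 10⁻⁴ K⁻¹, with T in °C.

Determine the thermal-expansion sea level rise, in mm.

Layer 1: α = (0.76 + 0.085×22)×10⁻⁴ = 2.63×10⁻⁴ K⁻¹
Layer 2: α = (0.76 + 0.085×1.8)×10⁻⁴ = 0.913×10⁻⁴ K⁻¹
0–220 m: 2.63×10⁻⁴ × 0.42 × 220 = 0.0243012 m
0.913×10⁻⁴ × 590 × 0.43 = 0.02316281 m
Δh = 0.0243012 + 0.02316281 = 0.04746401 m ≈ 47.5 mm

47.5 mm of thermosteric rise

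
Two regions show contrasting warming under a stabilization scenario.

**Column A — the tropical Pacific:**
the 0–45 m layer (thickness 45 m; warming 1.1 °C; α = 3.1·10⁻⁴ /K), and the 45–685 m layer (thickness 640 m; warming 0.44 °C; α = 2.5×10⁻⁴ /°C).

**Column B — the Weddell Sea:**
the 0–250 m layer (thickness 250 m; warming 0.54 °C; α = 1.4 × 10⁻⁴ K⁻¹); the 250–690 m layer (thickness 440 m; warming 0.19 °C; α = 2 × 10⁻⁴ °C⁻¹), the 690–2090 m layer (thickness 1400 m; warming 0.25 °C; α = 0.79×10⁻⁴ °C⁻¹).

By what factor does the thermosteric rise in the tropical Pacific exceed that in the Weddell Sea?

A 0–45 m: 1.1 × 3.1×10⁻⁴ × 45 = 0.015345 m
A Layer 2: 0.44 × 2.5×10⁻⁴ × 640 = 0.07040 m
A total: 0.085745 m
B 0.54 × 1.4×10⁻⁴ × 250 = 0.01890 m
B 0.19 × 440 × 2×10⁻⁴ = 0.01672 m
B Layer 3: 0.79×10⁻⁴ × 1400 × 0.25 = 0.02765 m
B total: 0.06327 m
Ratio: 0.085745 / 0.06327 ≈ 1.355

a factor of 1.4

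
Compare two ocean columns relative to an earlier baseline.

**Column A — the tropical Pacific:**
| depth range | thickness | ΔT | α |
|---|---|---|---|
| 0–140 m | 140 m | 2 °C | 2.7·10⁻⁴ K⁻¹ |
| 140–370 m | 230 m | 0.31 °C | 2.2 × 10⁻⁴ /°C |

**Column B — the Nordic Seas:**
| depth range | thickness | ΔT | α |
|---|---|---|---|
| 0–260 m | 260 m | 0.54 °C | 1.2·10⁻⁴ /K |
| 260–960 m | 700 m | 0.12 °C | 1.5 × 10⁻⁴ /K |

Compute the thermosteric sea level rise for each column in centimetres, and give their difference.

A 0–140 m: 2.7×10⁻⁴ × 140 × 2 = 0.07560 m
A 140–370 m: 230 × 2.2×10⁻⁴ × 0.31 = 0.015686 m
A total: 0.091286 m
B 0–260 m: 260 × 0.54 × 1.2×10⁻⁴ = 0.016848 m
B 1.5×10⁻⁴ × 0.12 × 700 = 0.01260 m
B total: 0.029448 m
Difference: 0.091286 − 0.029448 = 0.061838 m

Δh_A ≈ 9.1 cm, Δh_B ≈ 2.9 cm; difference ≈ 6.2 cm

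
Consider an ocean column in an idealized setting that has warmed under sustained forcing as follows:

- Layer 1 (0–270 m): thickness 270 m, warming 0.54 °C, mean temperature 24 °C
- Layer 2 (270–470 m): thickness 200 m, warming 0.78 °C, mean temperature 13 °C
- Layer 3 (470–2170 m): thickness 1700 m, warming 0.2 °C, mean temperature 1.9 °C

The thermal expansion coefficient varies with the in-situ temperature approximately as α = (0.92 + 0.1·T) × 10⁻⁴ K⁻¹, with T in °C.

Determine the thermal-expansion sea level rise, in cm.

Layer 1: α = (0.92 + 0.1×24)×10⁻⁴ = 3.32×10⁻⁴ K⁻¹
Layer 2: α = (0.92 + 0.1×13)×10⁻⁴ = 2.22×10⁻⁴ K⁻¹
Layer 3: α = (0.92 + 0.1×1.9)×10⁻⁴ = 1.11×10⁻⁴ K⁻¹
0–270 m: 270 × 3.32×10⁻⁴ × 0.54 = 0.0484056 m
Layer 2: 200 × 2.22×10⁻⁴ × 0.78 = 0.034632 m
1.11×10⁻⁴ × 1700 × 0.2 = 0.03774 m
Δh = 0.0484056 + 0.034632 + 0.03774 = 0.1207776 m ≈ 12.1 cm

Δh = 12.1 cm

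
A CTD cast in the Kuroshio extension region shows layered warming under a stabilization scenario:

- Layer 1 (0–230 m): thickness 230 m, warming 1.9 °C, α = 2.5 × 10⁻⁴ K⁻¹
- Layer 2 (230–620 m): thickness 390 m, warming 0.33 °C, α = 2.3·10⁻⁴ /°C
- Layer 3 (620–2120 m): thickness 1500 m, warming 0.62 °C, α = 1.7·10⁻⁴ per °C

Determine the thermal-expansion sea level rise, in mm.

0–230 m: 2.5×10⁻⁴ × 230 × 1.9 = 0.10925 m
230–620 m: 390 × 2.3×10⁻⁴ × 0.33 = 0.029601 m
620–2120 m: 0.62 × 1500 × 1.7×10⁻⁴ = 0.15810 m
Δh = 0.10925 + 0.029601 + 0.15810 = 0.296951 m

Δh = 297 mm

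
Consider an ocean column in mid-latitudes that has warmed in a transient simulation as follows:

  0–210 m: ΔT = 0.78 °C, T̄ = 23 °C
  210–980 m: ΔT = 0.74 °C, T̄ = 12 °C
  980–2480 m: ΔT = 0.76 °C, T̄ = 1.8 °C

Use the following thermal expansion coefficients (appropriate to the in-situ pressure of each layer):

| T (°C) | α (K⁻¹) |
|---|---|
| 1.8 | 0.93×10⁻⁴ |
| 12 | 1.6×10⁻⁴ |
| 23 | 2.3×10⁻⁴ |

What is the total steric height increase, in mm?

235 mm of thermosteric rise

Layer 1 at 23 °C → α = 2.3×10⁻⁴ K⁻¹
Layer 2 at 12 °C → α = 1.6×10⁻⁴ K⁻¹
Layer 3 at 1.8 °C → α = 0.93×10⁻⁴ K⁻¹
Layer 1: 2.3×10⁻⁴ × 0.78 × 210 = 0.037674 m
1.6×10⁻⁴ × 770 × 0.74 = 0.091168 m
Layer 3: 0.76 × 1500 × 0.93×10⁻⁴ = 0.10602 m
Δh = 0.037674 + 0.091168 + 0.10602 = 0.234862 m ≈ 235 mm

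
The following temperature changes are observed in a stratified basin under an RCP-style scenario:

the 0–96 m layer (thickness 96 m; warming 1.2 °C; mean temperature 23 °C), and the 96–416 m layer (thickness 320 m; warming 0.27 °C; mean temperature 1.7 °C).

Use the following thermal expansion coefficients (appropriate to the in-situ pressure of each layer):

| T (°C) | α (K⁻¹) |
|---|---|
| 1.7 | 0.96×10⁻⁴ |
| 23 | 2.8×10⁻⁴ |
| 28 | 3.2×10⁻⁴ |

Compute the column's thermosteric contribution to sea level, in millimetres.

Layer 1 at 23 °C → α = 2.8×10⁻⁴ K⁻¹
Layer 2 at 1.7 °C → α = 0.96×10⁻⁴ K⁻¹
Layer 1: 96 × 1.2 × 2.8×10⁻⁴ = 0.032256 m
96–416 m: 0.96×10⁻⁴ × 0.27 × 320 = 0.0082944 m
Δh = 0.032256 + 0.0082944 = 0.0405504 m

about 40.6 mm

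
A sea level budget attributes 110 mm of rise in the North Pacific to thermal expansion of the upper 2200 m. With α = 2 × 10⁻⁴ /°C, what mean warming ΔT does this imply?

ΔT = Δh/(αH) = 0.11 / (2×10⁻⁴ × 2200) = 0.2500 K

about 0.250 K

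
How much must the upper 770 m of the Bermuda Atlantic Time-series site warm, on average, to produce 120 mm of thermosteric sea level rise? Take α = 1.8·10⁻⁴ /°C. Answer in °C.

ΔT = Δh/(αH) = 0.12 / (1.8×10⁻⁴ × 770) ≈ 0.8658 °C

ΔT ≈ 0.87 °C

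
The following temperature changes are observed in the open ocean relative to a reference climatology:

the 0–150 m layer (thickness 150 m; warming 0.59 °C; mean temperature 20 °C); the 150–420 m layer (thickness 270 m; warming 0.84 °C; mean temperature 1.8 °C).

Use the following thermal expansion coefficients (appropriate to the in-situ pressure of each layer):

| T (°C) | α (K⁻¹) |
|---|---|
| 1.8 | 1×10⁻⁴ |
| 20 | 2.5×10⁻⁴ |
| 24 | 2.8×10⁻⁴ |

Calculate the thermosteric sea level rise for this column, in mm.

Δh = 44.8 mm

Layer 1 at 20 °C → α = 2.5×10⁻⁴ K⁻¹
Layer 2 at 1.8 °C → α = 1×10⁻⁴ K⁻¹
Layer 1: 0.59 × 150 × 2.5×10⁻⁴ = 0.022125 m
270 × 1×10⁻⁴ × 0.84 = 0.02268 m
Δh = 0.022125 + 0.02268 = 0.044805 m ≈ 44.8 mm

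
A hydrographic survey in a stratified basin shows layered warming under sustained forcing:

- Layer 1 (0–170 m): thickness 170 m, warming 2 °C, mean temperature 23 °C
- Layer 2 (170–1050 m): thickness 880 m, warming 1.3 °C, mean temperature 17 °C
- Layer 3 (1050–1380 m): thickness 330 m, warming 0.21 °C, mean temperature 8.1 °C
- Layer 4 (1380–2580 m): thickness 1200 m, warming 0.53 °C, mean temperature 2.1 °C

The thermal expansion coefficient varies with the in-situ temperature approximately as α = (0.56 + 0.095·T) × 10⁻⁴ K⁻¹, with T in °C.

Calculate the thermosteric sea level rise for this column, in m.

Layer 1: α = (0.56 + 0.095×23)×10⁻⁴ = 2.745×10⁻⁴ K⁻¹
Layer 2: α = (0.56 + 0.095×17)×10⁻⁴ = 2.175×10⁻⁴ K⁻¹
Layer 3: α = (0.56 + 0.095×8.1)×10⁻⁴ = 1.3295×10⁻⁴ K⁻¹
Layer 4: α = (0.56 + 0.095×2.1)×10⁻⁴ = 0.7595×10⁻⁴ K⁻¹
2 × 2.745×10⁻⁴ × 170 = 0.09333 m
2.175×10⁻⁴ × 880 × 1.3 = 0.24882 m
1050–1380 m: 1.3295×10⁻⁴ × 0.21 × 330 = 0.009213435 m
Layer 4: 0.7595×10⁻⁴ × 0.53 × 1200 = 0.0483042 m
Δh = 0.09333 + 0.24882 + 0.009213435 + 0.0483042 = 0.399667635 m

Δh = 0.400 m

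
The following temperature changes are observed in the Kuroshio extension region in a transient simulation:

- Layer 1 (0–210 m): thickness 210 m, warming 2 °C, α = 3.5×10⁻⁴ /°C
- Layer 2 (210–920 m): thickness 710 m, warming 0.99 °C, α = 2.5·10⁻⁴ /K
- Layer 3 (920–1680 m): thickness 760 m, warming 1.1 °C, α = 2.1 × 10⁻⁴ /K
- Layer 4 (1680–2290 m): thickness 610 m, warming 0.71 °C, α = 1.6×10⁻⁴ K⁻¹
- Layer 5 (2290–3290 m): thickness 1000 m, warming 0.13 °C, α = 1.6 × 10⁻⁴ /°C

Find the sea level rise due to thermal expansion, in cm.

Layer 1: 3.5×10⁻⁴ × 2 × 210 = 0.14700 m
710 × 0.99 × 2.5×10⁻⁴ = 0.175725 m
920–1680 m: 1.1 × 760 × 2.1×10⁻⁴ = 0.17556 m
610 × 0.71 × 1.6×10⁻⁴ = 0.069296 m
2290–3290 m: 1000 × 1.6×10⁻⁴ × 0.13 = 0.02080 m
Δh = 0.14700 + 0.175725 + 0.17556 + 0.069296 + 0.02080 = 0.588381 m

Δh = 58.8 cm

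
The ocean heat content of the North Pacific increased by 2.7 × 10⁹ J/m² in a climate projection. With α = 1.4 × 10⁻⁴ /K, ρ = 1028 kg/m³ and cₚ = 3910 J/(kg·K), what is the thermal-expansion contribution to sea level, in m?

0.0940 m of thermosteric rise

Δh = αQ/(ρcₚ) = 1.4×10⁻⁴ × 2.7×10⁹ / (1028 × 3910) ≈ 0.094042 m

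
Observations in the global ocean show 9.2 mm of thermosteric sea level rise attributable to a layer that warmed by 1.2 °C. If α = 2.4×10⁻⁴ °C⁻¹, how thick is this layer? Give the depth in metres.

H ≈ 32 m

H = Δh/(αΔT) = 0.0092 / (2.4×10⁻⁴ × 1.2) ≈ 31.94 m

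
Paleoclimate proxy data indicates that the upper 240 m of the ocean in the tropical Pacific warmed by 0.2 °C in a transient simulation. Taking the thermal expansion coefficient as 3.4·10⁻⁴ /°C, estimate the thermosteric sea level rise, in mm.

Δh = αΔT·H = 3.4×10⁻⁴ × 0.2 × 240 = 0.01632 m

16.3 mm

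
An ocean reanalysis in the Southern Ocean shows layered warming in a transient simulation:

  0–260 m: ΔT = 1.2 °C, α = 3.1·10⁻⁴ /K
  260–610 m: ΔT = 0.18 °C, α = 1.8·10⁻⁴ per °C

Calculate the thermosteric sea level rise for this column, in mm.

Layer 1: 3.1×10⁻⁴ × 1.2 × 260 = 0.09672 m
Layer 2: 0.18 × 350 × 1.8×10⁻⁴ = 0.01134 m
Δh = 0.09672 + 0.01134 = 0.10806 m

Δh = 108 mm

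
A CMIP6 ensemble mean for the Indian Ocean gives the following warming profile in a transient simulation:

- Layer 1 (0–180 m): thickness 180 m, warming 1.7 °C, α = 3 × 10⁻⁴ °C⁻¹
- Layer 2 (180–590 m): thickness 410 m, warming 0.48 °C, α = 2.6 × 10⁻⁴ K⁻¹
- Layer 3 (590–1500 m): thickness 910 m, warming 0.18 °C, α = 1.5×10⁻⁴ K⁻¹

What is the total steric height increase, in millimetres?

about 170 mm

0–180 m: 180 × 1.7 × 3×10⁻⁴ = 0.09180 m
2.6×10⁻⁴ × 0.48 × 410 = 0.051168 m
590–1500 m: 0.18 × 910 × 1.5×10⁻⁴ = 0.02457 m
Δh = 0.09180 + 0.051168 + 0.02457 = 0.167538 m ≈ 170 mm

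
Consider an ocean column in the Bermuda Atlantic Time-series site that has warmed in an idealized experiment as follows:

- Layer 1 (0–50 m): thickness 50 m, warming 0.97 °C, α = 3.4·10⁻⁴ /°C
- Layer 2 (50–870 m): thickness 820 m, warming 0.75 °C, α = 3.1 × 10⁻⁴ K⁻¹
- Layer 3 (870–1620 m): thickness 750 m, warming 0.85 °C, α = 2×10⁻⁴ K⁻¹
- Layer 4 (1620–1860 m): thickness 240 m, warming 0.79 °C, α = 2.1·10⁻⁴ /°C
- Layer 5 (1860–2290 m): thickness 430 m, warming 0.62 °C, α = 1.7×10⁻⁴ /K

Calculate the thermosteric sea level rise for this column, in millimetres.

420 mm

Layer 1: 50 × 0.97 × 3.4×10⁻⁴ = 0.01649 m
50–870 m: 3.1×10⁻⁴ × 0.75 × 820 = 0.19065 m
Layer 3: 750 × 2×10⁻⁴ × 0.85 = 0.12750 m
0.79 × 2.1×10⁻⁴ × 240 = 0.039816 m
0.62 × 430 × 1.7×10⁻⁴ = 0.045322 m
Δh = 0.01649 + 0.19065 + 0.12750 + 0.039816 + 0.045322 = 0.419778 m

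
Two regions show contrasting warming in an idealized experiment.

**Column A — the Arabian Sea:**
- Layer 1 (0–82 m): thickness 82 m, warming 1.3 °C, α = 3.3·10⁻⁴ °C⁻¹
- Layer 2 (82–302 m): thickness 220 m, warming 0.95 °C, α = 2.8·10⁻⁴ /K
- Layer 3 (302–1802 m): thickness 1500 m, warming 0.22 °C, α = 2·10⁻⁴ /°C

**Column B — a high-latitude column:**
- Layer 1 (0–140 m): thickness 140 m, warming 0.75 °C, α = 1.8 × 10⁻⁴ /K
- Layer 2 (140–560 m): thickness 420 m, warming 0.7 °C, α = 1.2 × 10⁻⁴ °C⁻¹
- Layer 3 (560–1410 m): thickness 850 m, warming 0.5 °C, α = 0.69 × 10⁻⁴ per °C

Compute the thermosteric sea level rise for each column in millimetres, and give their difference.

Δh_A ≈ 160 mm, Δh_B ≈ 83.5 mm; difference ≈ 76.2 mm

A 1.3 × 3.3×10⁻⁴ × 82 = 0.035178 m
A Layer 2: 0.95 × 2.8×10⁻⁴ × 220 = 0.05852 m
A 302–1802 m: 0.22 × 1500 × 2×10⁻⁴ = 0.06600 m
A total: 0.159698 m
B 0.75 × 1.8×10⁻⁴ × 140 = 0.01890 m
B 1.2×10⁻⁴ × 420 × 0.7 = 0.03528 m
B 560–1410 m: 850 × 0.5 × 0.69×10⁻⁴ = 0.029325 m
B total: 0.083505 m
Difference: 0.159698 − 0.083505 = 0.076193 m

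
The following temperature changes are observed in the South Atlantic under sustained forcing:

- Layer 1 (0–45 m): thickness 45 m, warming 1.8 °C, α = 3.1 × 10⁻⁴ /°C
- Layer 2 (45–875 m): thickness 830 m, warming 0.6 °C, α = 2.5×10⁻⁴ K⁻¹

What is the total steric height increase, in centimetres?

45 × 1.8 × 3.1×10⁻⁴ = 0.02511 m
830 × 2.5×10⁻⁴ × 0.6 = 0.12450 m
Δh = 0.02511 + 0.12450 = 0.14961 m

15 cm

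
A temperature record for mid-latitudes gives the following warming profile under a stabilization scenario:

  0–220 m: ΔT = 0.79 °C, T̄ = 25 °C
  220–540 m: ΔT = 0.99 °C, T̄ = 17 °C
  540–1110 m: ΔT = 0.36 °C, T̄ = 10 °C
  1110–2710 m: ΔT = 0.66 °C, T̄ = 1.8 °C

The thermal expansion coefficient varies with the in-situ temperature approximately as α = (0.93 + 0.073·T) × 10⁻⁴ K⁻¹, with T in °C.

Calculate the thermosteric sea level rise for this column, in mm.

about 263 mm

Layer 1: α = (0.93 + 0.073×25)×10⁻⁴ = 2.755×10⁻⁴ K⁻¹
Layer 2: α = (0.93 + 0.073×17)×10⁻⁴ = 2.171×10⁻⁴ K⁻¹
Layer 3: α = (0.93 + 0.073×10)×10⁻⁴ = 1.66×10⁻⁴ K⁻¹
Layer 4: α = (0.93 + 0.073×1.8)×10⁻⁴ = 1.0614×10⁻⁴ K⁻¹
2.755×10⁻⁴ × 0.79 × 220 = 0.0478819 m
2.171×10⁻⁴ × 0.99 × 320 = 0.06877728 m
540–1110 m: 570 × 0.36 × 1.66×10⁻⁴ = 0.0340632 m
1110–2710 m: 1600 × 0.66 × 1.0614×10⁻⁴ = 0.11208384 m
Δh = 0.0478819 + 0.06877728 + 0.0340632 + 0.11208384 = 0.26280622 m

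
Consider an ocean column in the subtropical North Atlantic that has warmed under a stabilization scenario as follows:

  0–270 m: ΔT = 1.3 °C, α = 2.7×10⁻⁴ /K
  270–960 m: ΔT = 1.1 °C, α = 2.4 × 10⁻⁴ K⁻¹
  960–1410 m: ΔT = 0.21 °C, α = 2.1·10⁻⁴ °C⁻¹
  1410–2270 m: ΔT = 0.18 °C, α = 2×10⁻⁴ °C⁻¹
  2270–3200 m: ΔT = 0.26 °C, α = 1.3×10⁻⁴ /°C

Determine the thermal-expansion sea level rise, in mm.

Layer 1: 270 × 2.7×10⁻⁴ × 1.3 = 0.09477 m
690 × 2.4×10⁻⁴ × 1.1 = 0.18216 m
Layer 3: 0.21 × 2.1×10⁻⁴ × 450 = 0.019845 m
Layer 4: 860 × 0.18 × 2×10⁻⁴ = 0.03096 m
1.3×10⁻⁴ × 0.26 × 930 = 0.031434 m
Δh = 0.09477 + 0.18216 + 0.019845 + 0.03096 + 0.031434 = 0.359169 m

359 mm of thermosteric rise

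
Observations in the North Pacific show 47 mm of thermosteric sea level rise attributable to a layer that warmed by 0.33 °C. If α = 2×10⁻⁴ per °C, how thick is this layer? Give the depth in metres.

H ≈ 712 m

H = Δh/(αΔT) = 0.047 / (2×10⁻⁴ × 0.33) ≈ 712.1 m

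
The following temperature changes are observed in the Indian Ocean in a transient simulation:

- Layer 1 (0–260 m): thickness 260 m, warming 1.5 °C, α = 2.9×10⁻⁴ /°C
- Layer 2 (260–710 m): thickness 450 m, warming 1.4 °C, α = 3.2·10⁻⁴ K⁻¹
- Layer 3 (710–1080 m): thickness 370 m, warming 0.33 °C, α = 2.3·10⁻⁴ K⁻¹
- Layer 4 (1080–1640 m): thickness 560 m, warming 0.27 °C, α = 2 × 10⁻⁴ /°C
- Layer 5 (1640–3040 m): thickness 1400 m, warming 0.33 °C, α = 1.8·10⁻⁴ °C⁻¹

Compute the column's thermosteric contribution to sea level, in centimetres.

2.9×10⁻⁴ × 260 × 1.5 = 0.11310 m
260–710 m: 1.4 × 450 × 3.2×10⁻⁴ = 0.20160 m
710–1080 m: 2.3×10⁻⁴ × 370 × 0.33 = 0.028083 m
1080–1640 m: 2×10⁻⁴ × 560 × 0.27 = 0.03024 m
1400 × 0.33 × 1.8×10⁻⁴ = 0.08316 m
Δh = 0.11310 + 0.20160 + 0.028083 + 0.03024 + 0.08316 = 0.456183 m ≈ 46 cm

46 cm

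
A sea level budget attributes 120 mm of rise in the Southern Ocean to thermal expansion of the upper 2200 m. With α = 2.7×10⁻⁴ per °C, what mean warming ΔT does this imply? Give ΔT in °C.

ΔT = Δh/(αH) = 0.12 / (2.7×10⁻⁴ × 2200) ≈ 0.2020 °C

about 0.202 °C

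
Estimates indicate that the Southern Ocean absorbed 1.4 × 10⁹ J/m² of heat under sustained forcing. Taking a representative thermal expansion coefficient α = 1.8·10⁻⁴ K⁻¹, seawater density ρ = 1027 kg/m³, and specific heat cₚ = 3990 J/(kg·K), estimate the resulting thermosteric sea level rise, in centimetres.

Δh = αQ/(ρcₚ) = 1.8×10⁻⁴ × 1.4×10⁹ / (1027 × 3990) ≈ 0.061497 m

6.15 cm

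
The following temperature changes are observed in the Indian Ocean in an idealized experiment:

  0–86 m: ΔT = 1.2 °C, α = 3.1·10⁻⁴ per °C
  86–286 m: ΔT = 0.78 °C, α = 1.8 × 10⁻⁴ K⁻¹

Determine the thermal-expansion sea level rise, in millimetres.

1.2 × 86 × 3.1×10⁻⁴ = 0.031992 m
Layer 2: 1.8×10⁻⁴ × 0.78 × 200 = 0.02808 m
Δh = 0.031992 + 0.02808 = 0.060072 m ≈ 60.1 mm

Δh = 60.1 mm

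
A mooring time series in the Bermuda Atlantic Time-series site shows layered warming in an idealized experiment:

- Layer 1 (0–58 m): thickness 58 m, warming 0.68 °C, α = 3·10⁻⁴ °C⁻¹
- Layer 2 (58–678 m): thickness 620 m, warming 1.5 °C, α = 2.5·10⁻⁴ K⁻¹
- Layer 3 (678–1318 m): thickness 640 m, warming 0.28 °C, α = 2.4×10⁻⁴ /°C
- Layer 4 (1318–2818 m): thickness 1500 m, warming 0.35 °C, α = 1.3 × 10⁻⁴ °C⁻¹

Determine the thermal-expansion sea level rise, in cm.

0–58 m: 58 × 3×10⁻⁴ × 0.68 = 0.011832 m
58–678 m: 1.5 × 2.5×10⁻⁴ × 620 = 0.23250 m
678–1318 m: 2.4×10⁻⁴ × 0.28 × 640 = 0.043008 m
Layer 4: 1500 × 1.3×10⁻⁴ × 0.35 = 0.06825 m
Δh = 0.011832 + 0.23250 + 0.043008 + 0.06825 = 0.35559 m

36 cm of thermosteric rise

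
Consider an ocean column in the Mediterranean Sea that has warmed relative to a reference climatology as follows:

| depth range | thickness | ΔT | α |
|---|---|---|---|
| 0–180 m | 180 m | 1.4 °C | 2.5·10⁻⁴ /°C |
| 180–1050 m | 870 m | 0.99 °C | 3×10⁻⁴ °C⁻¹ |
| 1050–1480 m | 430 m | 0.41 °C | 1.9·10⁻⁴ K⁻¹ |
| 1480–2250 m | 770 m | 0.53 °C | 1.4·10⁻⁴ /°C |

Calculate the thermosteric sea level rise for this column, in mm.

0–180 m: 2.5×10⁻⁴ × 180 × 1.4 = 0.06300 m
Layer 2: 870 × 3×10⁻⁴ × 0.99 = 0.25839 m
1050–1480 m: 1.9×10⁻⁴ × 430 × 0.41 = 0.033497 m
Layer 4: 0.53 × 770 × 1.4×10⁻⁴ = 0.057134 m
Δh = 0.06300 + 0.25839 + 0.033497 + 0.057134 = 0.412021 m ≈ 410 mm

410 mm of thermosteric rise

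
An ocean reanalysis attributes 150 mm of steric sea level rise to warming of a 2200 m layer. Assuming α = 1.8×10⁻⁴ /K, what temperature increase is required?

0.379 K

ΔT = Δh/(αH) = 0.15 / (1.8×10⁻⁴ × 2200) ≈ 0.3788 K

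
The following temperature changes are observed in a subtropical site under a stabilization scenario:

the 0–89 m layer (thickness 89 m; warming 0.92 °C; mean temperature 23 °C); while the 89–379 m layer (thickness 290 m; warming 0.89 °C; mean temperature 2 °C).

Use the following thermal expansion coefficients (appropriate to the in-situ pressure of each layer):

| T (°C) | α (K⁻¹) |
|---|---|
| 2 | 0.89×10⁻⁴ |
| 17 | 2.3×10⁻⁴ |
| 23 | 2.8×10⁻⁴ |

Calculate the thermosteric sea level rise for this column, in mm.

45.9 mm

Layer 1 at 23 °C → α = 2.8×10⁻⁴ K⁻¹
Layer 2 at 2 °C → α = 0.89×10⁻⁴ K⁻¹
0.92 × 89 × 2.8×10⁻⁴ = 0.0229264 m
89–379 m: 0.89×10⁻⁴ × 290 × 0.89 = 0.0229709 m
Δh = 0.0229264 + 0.0229709 = 0.0458973 m ≈ 45.9 mm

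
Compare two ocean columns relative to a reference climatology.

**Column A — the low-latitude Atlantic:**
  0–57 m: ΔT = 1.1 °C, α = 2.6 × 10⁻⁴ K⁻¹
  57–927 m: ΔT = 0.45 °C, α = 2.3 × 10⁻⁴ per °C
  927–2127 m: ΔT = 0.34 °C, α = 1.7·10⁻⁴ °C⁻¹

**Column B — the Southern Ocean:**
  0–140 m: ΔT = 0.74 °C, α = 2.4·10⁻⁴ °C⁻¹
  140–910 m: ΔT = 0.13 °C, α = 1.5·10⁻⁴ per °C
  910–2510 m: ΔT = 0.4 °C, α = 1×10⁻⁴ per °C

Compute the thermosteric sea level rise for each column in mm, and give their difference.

Δh_A ≈ 180 mm, Δh_B ≈ 100 mm; difference ≈ 72 mm

A Layer 1: 2.6×10⁻⁴ × 57 × 1.1 = 0.016302 m
A Layer 2: 2.3×10⁻⁴ × 0.45 × 870 = 0.090045 m
A 1200 × 1.7×10⁻⁴ × 0.34 = 0.06936 m
A total: 0.175707 m
B 0–140 m: 0.74 × 2.4×10⁻⁴ × 140 = 0.024864 m
B 770 × 1.5×10⁻⁴ × 0.13 = 0.015015 m
B 0.4 × 1600 × 1×10⁻⁴ = 0.06400 m
B total: 0.103879 m
Difference: 0.175707 − 0.103879 = 0.071828 m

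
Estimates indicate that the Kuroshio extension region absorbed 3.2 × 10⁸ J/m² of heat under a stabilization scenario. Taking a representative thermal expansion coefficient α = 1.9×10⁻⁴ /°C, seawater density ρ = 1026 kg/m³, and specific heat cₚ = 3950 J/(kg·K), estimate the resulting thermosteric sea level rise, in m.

0.015 m of thermosteric rise

Δh = αQ/(ρcₚ) = 1.9×10⁻⁴ × 3.2×10⁸ / (1026 × 3950) ≈ 0.015002 m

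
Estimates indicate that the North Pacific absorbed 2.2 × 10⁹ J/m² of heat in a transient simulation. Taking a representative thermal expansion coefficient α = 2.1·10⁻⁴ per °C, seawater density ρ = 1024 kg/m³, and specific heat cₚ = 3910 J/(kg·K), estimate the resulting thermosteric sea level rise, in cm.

Δh = αQ/(ρcₚ) = 2.1×10⁻⁴ × 2.2×10⁹ / (1024 × 3910) ≈ 0.11539 m

11.5 cm of thermosteric rise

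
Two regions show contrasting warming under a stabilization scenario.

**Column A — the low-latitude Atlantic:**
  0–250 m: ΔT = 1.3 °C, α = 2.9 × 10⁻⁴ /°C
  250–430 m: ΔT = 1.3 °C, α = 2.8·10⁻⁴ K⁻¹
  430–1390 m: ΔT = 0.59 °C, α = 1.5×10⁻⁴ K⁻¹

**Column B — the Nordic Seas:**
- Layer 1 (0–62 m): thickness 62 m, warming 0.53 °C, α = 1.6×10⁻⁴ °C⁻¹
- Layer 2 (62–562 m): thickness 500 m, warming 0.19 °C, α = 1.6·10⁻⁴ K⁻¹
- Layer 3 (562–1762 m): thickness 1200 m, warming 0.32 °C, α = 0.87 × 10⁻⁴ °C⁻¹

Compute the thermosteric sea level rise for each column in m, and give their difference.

A 0–250 m: 250 × 2.9×10⁻⁴ × 1.3 = 0.09425 m
A Layer 2: 2.8×10⁻⁴ × 180 × 1.3 = 0.06552 m
A 960 × 0.59 × 1.5×10⁻⁴ = 0.08496 m
A total: 0.24473 m
B 1.6×10⁻⁴ × 0.53 × 62 = 0.0052576 m
B 0.19 × 1.6×10⁻⁴ × 500 = 0.01520 m
B 562–1762 m: 1200 × 0.32 × 0.87×10⁻⁴ = 0.033408 m
B total: 0.0538656 m
Difference: 0.24473 − 0.0538656 = 0.1908644 m

Δh_A ≈ 0.24 m, Δh_B ≈ 0.054 m; difference ≈ 0.19 m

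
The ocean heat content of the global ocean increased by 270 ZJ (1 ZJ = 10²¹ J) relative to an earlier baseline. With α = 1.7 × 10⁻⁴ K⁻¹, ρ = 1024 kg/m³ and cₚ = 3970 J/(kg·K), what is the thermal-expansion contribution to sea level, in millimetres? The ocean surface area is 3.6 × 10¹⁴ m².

Per unit area: Q = 270×10²¹ / (3.6×10¹⁴) = 7.5×10⁸ J/m²
Δh = αQ/(ρcₚ) = 1.7×10⁻⁴ × 7.5×10⁸ / (1024 × 3970) ≈ 0.031363 m

Δh = 31.4 mm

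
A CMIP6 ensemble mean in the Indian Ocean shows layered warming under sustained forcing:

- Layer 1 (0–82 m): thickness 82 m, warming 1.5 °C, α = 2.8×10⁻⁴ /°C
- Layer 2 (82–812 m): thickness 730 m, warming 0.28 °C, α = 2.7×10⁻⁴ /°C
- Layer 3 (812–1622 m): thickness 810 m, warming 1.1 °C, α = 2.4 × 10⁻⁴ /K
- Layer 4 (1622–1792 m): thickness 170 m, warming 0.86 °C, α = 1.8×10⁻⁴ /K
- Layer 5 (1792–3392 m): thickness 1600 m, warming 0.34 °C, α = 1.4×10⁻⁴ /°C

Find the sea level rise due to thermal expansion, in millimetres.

Δh = 406 mm

Layer 1: 2.8×10⁻⁴ × 1.5 × 82 = 0.03444 m
2.7×10⁻⁴ × 0.28 × 730 = 0.055188 m
812–1622 m: 810 × 2.4×10⁻⁴ × 1.1 = 0.21384 m
1622–1792 m: 170 × 1.8×10⁻⁴ × 0.86 = 0.026316 m
1.4×10⁻⁴ × 1600 × 0.34 = 0.07616 m
Δh = 0.03444 + 0.055188 + 0.21384 + 0.026316 + 0.07616 = 0.405944 m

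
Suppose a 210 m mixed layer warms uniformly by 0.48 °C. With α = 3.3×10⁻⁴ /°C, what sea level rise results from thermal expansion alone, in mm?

33.3 mm of thermosteric rise

Δh = αΔT·H = 3.3×10⁻⁴ × 0.48 × 210 = 0.033264 m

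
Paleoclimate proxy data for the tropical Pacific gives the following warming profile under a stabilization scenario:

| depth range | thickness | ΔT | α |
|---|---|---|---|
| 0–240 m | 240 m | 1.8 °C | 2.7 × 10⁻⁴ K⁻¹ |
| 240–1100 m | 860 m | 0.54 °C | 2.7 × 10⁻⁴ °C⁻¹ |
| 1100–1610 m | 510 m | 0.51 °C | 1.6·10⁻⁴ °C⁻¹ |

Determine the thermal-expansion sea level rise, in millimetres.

Layer 1: 1.8 × 2.7×10⁻⁴ × 240 = 0.11664 m
Layer 2: 860 × 2.7×10⁻⁴ × 0.54 = 0.125388 m
1100–1610 m: 510 × 0.51 × 1.6×10⁻⁴ = 0.041616 m
Δh = 0.11664 + 0.125388 + 0.041616 = 0.283644 m

284 mm of thermosteric rise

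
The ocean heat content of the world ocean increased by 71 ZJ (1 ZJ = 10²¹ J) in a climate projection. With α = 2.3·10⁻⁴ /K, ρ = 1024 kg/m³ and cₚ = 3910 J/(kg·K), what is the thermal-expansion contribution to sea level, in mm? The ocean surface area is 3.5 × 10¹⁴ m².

Per unit area: Q = 71×10²¹ / (3.5×10¹⁴) ≈ 2.029×10⁸ J/m²
Δh = αQ/(ρcₚ) = 2.3×10⁻⁴ × 2.029×10⁸ / (1024 × 3910) ≈ 0.011656 m

11.7 mm of thermosteric rise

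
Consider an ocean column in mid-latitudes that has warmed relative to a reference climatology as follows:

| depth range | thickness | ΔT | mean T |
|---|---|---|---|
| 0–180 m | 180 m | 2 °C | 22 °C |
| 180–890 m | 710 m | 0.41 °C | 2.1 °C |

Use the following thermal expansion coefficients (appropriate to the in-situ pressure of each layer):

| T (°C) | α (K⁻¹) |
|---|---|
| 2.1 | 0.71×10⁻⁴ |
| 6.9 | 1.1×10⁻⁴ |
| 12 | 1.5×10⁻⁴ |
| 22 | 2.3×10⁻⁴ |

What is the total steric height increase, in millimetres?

Layer 1 at 22 °C → α = 2.3×10⁻⁴ K⁻¹
Layer 2 at 2.1 °C → α = 0.71×10⁻⁴ K⁻¹
0–180 m: 2.3×10⁻⁴ × 2 × 180 = 0.08280 m
Layer 2: 0.41 × 710 × 0.71×10⁻⁴ = 0.0206681 m
Δh = 0.08280 + 0.0206681 = 0.1034681 m

Δh = 103 mm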